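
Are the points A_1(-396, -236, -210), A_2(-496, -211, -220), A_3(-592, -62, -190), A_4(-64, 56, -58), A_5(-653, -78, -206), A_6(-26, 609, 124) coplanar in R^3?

The plane through A_1, A_2, A_3 has normal n = A_1A_2 × A_1A_3 = (2240, 3960, -12500) and equation n·P = 803400.
Checking the remaining points: n·A_4 = 803400, n·A_5 = 803400, n·A_6 = 803400.
All equal 803400, so all 6 points lie in one plane.

Yes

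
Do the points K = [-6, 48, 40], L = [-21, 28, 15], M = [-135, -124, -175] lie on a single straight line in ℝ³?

Yes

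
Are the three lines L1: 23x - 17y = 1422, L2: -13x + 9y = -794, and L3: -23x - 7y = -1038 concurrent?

Yes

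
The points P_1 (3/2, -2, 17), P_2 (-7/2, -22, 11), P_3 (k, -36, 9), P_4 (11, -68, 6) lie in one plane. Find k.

Coplanarity ⇔ det[P_1P_2; P_1P_3; P_1P_4] = 0.
Expanding, this is linear in k: (176)k + (88) = 0.
So k = -1/2.

-1/2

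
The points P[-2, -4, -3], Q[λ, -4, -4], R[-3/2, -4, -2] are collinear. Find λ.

Collinearity requires PQ × PR = 0; each component is linear in λ.
The y-component gives (-1)λ + (-5/2) = 0, so λ = -5/2.
The remaining components then also vanish.

-5/2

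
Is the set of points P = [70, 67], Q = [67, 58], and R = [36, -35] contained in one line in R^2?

PQ = (-3, -9), PR = (-34, -102).
det[PQ; PR] = (-3)(-102) − (-9)(-34) = 0.
The determinant is zero, so the points are collinear.

Yes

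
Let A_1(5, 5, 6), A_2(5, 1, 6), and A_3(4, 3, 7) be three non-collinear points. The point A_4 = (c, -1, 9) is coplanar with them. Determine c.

2

The plane through A_1, A_2, A_3 has equation −4x − 4z = -44.
Substituting A_4: (-4)c + (-36) = -44, so c = 2.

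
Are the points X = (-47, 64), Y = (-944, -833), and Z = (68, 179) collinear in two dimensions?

XY = (-897, -897), XZ = (115, 115).
Checking proportionality: XZ = -5/39·XY, so the vectors are parallel and the points are collinear.

Yes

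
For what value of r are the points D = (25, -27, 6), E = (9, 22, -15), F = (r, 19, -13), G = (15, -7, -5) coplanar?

11

Normal to plane DEG: n = (-119, 34, 170); plane equation n·P = -2873.
Requiring n·F = -2873: (-119)r + (-1564) = -2873.
So r = 11.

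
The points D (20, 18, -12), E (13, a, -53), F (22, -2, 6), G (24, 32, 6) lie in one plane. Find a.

The points are coplanar iff DE · (DF × DG) = 0.
Expanding, this is linear in a: (36)a + (-792) = 0.
So a = 22.

22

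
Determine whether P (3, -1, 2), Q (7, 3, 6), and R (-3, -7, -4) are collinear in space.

Yes

PQ = (4, 4, 4), PR = (-6, -6, -6).
PQ × PR = (0, 0, 0).
The cross product vanishes, so the three points are collinear.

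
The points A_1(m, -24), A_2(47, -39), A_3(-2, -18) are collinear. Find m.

12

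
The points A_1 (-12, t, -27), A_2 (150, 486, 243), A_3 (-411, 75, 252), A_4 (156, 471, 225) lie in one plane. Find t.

72

Coplanarity ⇔ det[A_1A_2; A_1A_3; A_1A_4] = 0.
Expanding, this is linear in t: (10044)t + (-723168) = 0.
So t = 72.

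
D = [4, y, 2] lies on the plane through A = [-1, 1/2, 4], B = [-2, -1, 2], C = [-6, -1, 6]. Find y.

2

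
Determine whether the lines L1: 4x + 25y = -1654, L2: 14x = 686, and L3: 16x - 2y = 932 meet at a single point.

Yes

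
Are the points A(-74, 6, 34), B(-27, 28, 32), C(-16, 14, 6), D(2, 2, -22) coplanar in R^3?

The four points are coplanar iff the 3×3 determinant with rows AB, AC, AD is zero.
Rows: (47, 22, -2), (58, 8, -28), (76, -4, -56).
Expanding along the first row: (47)(-560) − (22)(-1120) + (-2)(-840) = 0.
Zero determinant ⇒ coplanar.

Yes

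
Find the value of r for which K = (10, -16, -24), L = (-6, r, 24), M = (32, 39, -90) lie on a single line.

Collinearity requires KL × KM = 0; each component is linear in r.
The x-component gives (-66)r + (-3696) = 0, so r = -56.
The remaining components then also vanish.

-56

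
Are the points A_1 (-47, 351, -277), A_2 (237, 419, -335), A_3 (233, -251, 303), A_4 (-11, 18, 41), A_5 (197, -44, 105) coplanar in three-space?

Yes

The plane through A_1, A_2, A_3 has normal n = A_1A_2 × A_1A_3 = (4524, -180960, -190008) and equation n·P = -11097372.
Checking the remaining points: n·A_4 = -11097372, n·A_5 = -11097372.
All equal -11097372, so all 5 points lie in one plane.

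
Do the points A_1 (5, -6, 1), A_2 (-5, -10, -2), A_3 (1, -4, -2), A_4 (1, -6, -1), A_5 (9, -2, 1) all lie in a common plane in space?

The plane through A_1, A_2, A_3 has normal n = A_1A_2 × A_1A_3 = (18, -18, -36) and equation n·P = 162.
Checking the remaining points: n·A_4 = 162, n·A_5 = 162.
All equal 162, so all 5 points lie in one plane.

Yes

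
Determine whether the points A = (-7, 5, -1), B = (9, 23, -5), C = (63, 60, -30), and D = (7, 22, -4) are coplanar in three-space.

No

The four points are coplanar iff the 3×3 determinant with rows AB, AC, AD is zero.
Rows: (16, 18, -4), (70, 55, -29), (14, 17, -3).
Expanding along the first row: (16)(328) − (18)(196) + (-4)(420) = 40.
Nonzero ⇒ not coplanar.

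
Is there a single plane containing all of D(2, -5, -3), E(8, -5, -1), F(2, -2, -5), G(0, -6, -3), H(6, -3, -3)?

Yes

The plane through D, E, F has normal n = DE × DF = (-6, 12, 18) and equation n·P = -126.
Checking the remaining points: n·G = -126, n·H = -126.
All equal -126, so all 5 points lie in one plane.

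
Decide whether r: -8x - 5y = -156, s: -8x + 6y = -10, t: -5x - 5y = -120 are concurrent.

Intersecting r and s: solving the 2×2 system gives (x, y) = (493/44, 146/11).
Substitute into t: (-5)(493/44) + (-5)(146/11) = -5385/44.
But t requires -120 ≠ -5385/44, so the three lines have no common point.

No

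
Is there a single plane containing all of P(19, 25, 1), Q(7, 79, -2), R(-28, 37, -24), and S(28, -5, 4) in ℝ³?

A normal to the plane through P, Q, R is n = PQ × PR = (-1314, -159, 2394).
The plane has equation n·X = -26547. For S: n·S = -26421.
-26421 ≠ -26547, so S is off the plane.

No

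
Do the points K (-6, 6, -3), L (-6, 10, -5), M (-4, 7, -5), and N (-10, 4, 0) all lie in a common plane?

A normal to the plane through K, L, M is n = KL × KM = (-6, -4, -8).
The plane has equation n·P = 36. For N: n·N = 44.
44 ≠ 36, so N is off the plane.

No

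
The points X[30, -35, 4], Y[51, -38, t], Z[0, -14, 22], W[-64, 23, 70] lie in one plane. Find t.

-23

Normal to plane XZW: n = (342, 288, 234); plane equation n·P = 1116.
Requiring n·Y = 1116: (234)t + (6498) = 1116.
So t = -23.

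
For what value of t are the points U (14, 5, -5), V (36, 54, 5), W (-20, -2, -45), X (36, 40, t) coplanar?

10

Normal to plane UVW: n = (-1890, 540, 1512); plane equation n·P = -31320.
Requiring n·X = -31320: (1512)t + (-46440) = -31320.
So t = 10.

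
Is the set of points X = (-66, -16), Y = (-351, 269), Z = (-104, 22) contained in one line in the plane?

XY = (-285, 285), XZ = (-38, 38).
Checking proportionality: XZ = 2/15·XY, so the vectors are parallel and the points are collinear.

Yes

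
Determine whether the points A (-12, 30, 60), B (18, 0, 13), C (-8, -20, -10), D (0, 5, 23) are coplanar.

The four points are coplanar iff the 3×3 determinant with rows AB, AC, AD is zero.
Rows: (30, -30, -47), (4, -50, -70), (12, -25, -37).
Expanding along the first row: (30)(100) − (-30)(692) + (-47)(500) = 260.
Nonzero ⇒ not coplanar.

No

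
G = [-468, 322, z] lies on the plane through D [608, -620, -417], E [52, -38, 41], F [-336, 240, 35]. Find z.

1

Coplanarity requires DE · (DF × DG) = 0.
DE = (-556, 582, 458), DF = (-944, 860, 452); the triple product is linear in z with coefficient 71248 and constant term -71248.
Setting it to zero: z = 1.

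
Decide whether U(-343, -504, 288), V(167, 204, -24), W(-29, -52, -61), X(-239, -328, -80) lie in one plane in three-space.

A normal to the plane through U, V, W is n = UV × UW = (-106068, 80022, 8208).
The plane has equation n·P = -1585860. For X: n·X = -1553604.
-1553604 ≠ -1585860, so X is off the plane.

No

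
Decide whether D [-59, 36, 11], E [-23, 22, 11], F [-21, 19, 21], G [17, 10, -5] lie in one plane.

A normal to the plane through D, E, F is n = DE × DF = (-140, -360, -80).
The plane has equation n·P = -5580. For G: n·G = -5580.
Equal, so G lies in the plane and all four are coplanar.

Yes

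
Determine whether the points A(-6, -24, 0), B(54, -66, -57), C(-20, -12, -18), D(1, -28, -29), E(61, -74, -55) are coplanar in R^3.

No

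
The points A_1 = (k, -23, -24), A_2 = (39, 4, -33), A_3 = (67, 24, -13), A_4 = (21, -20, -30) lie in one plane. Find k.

Coplanarity ⇔ det[A_1A_2; A_1A_3; A_1A_4] = 0.
Expanding, this is linear in k: (-540)k + (11880) = 0.
So k = 22.

22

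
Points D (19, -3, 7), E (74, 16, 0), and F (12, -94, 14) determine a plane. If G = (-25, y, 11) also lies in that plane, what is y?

5

Coplanarity requires DE · (DF × DG) = 0.
DE = (55, 19, -7), DF = (-7, -91, 7); the triple product is linear in y with coefficient -336 and constant term 1680.
Setting it to zero: y = 5.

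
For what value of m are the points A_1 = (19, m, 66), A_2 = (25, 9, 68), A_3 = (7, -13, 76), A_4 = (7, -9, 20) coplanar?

2

The points are coplanar iff A_1A_2 · (A_1A_3 × A_1A_4) = 0.
Expanding, this is linear in m: (1008)m + (-2016) = 0.
So m = 2.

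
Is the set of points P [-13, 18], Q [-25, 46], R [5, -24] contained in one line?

Yes

PQ = (-12, 28), PR = (18, -42).
Checking proportionality: PR = -3/2·PQ, so the vectors are parallel and the points are collinear.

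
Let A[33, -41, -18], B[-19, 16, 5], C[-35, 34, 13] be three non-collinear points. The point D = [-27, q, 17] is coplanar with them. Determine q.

29

Coplanarity requires AB · (AC × AD) = 0.
AB = (-52, 57, 23), AC = (-68, 75, 31); the triple product is linear in q with coefficient 48 and constant term -1392.
Setting it to zero: q = 29.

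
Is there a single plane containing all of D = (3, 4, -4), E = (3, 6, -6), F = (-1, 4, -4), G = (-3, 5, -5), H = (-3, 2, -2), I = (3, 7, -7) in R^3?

The plane through D, E, F has normal n = DE × DF = (0, 8, 8) and equation n·P = 0.
Checking the remaining points: n·G = 0, n·H = 0, n·I = 0.
All equal 0, so all 6 points lie in one plane.

Yes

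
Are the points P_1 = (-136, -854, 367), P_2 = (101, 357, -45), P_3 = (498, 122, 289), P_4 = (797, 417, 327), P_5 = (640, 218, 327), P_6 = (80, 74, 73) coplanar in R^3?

No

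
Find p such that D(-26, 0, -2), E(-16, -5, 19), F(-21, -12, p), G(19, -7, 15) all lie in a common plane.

56

The points are coplanar iff DE · (DF × DG) = 0.
Expanding, this is linear in p: (-155)p + (8680) = 0.
So p = 56.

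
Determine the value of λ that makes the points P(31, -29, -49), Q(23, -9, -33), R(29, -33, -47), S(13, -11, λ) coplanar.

-19

Normal to plane PQR: n = (104, -16, 72); plane equation n·X = 160.
Requiring n·S = 160: (72)λ + (1528) = 160.
So λ = -19.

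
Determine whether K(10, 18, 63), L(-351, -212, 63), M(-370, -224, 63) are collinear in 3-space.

KL = (-361, -230, 0), KM = (-380, -242, 0).
KL × KM = (0, 0, -38).
The cross product is nonzero, so the points do not lie on one line.

No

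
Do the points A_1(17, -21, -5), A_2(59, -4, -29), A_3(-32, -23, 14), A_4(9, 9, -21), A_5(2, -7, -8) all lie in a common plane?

No

The plane through A_1, A_2, A_3 has normal n = A_1A_2 × A_1A_3 = (275, 378, 749) and equation n·P = -7008.
Checking the remaining points: n·A_4 = -9852, n·A_5 = -8088.
Since n·A_4 = -9852 ≠ -7008, A_4 is off the plane and the points are not all coplanar.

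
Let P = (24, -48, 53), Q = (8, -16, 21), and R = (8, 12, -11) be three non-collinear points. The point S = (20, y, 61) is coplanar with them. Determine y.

A normal to the plane is n = PQ × PR = (-128, -512, -448).
S lies in the plane iff n · PS = 0.
This gives (-512)y + (-27648) = 0, so y = -54.

-54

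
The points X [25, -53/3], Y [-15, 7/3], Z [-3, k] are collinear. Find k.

-11/3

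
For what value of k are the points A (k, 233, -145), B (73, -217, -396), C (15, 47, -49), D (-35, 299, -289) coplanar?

-68/3

The points are coplanar iff AB · (AC × AD) = 0.
Expanding, this is linear in k: (150804)k + (3418224) = 0.
So k = -68/3.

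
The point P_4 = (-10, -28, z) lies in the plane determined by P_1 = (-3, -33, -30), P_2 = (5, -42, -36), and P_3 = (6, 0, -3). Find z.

The plane through P_1, P_2, P_3 has equation −45x − 270y + 345z = -1305.
Substituting P_4: (345)z + (8010) = -1305, so z = -27.

-27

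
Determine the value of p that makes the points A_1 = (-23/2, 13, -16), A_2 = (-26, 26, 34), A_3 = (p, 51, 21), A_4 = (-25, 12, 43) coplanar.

-57/2

The points are coplanar iff A_1A_2 · (A_1A_3 × A_1A_4) = 0.
Expanding, this is linear in p: (-817)p + (-46569/2) = 0.
So p = -57/2.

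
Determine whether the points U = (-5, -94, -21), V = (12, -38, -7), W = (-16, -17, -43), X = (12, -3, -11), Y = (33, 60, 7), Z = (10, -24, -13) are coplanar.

The plane through U, V, W has normal n = UV × UW = (-2310, 220, 1925) and equation n·P = -49555.
Checking the remaining points: n·X = -49555, n·Y = -49555, n·Z = -53405.
Since n·Z = -53405 ≠ -49555, Z is off the plane and the points are not all coplanar.

No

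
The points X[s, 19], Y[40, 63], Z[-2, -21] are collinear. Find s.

18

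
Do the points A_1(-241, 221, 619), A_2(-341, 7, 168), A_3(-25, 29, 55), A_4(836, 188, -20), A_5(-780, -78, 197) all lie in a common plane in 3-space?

Yes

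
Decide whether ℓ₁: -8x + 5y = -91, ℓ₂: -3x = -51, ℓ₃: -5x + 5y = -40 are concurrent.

Yes

Lines aᵢx + bᵢy = cᵢ with pairwise distinct directions are concurrent exactly when det[aᵢ bᵢ cᵢ] = 0.
Here the determinant is 0.
It vanishes, so the lines are concurrent at (17, 9).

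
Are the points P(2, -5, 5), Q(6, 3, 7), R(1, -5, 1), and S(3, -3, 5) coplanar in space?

No

With P as base: PQ = (4, 8, 2), PR = (-1, 0, -4), PS = (1, 2, 0).
PR × PS = (8, -4, -2).
PQ · (PR × PS) = -4.
Since -4 ≠ 0, the four points are not coplanar.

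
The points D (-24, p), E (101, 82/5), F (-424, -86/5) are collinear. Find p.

42/5

Collinearity: (D − E) must be parallel to (F − E) = (-525, -168/5).
Cross-multiplying the components: (p − 82/5)·(-525) = (-125)·(-168/5).
Solving gives p = 42/5.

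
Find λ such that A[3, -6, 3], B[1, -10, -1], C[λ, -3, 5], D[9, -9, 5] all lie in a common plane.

3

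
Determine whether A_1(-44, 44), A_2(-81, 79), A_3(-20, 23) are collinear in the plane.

A_1A_2 = (-37, 35), A_1A_3 = (24, -21).
If collinear, A_1A_3 would be a scalar multiple of A_1A_2. But (-37)·(-21) ≠ (35)·(24) (difference -63), so they are not parallel; the points are not collinear.

No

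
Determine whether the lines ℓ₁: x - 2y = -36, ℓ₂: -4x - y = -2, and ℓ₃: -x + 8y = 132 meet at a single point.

Lines aᵢx + bᵢy = cᵢ with pairwise distinct directions are concurrent exactly when det[aᵢ bᵢ cᵢ] = 0.
Here the determinant is 12.
Nonzero, so no common point exists.

No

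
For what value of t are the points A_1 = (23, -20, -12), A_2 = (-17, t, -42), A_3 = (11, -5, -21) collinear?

30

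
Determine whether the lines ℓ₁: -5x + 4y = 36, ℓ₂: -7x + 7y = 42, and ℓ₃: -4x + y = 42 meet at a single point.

Yes

Lines aᵢx + bᵢy = cᵢ with pairwise distinct directions are concurrent exactly when det[aᵢ bᵢ cᵢ] = 0.
Here the determinant is 0.
It vanishes, so the lines are concurrent at (-12, -6).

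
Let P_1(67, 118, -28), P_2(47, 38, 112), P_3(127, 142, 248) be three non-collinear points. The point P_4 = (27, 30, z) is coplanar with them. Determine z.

20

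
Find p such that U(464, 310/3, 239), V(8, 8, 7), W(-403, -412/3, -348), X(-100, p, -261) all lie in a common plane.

-304/3

Coplanarity ⇔ det[UV; UW; UX] = 0.
Expanding, this is linear in p: (-66528)p + (-6741504) = 0.
So p = -304/3.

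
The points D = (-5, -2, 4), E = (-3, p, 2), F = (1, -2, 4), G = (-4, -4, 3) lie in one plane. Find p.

The points are coplanar iff DE · (DF × DG) = 0.
Expanding, this is linear in p: (6)p + (36) = 0.
So p = -6.

-6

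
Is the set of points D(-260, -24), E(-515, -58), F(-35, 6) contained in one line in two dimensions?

DE = (-255, -34), DF = (225, 30).
Checking proportionality: DF = -15/17·DE, so the vectors are parallel and the points are collinear.

Yes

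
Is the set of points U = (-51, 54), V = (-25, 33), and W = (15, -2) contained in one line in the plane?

No

UV = (26, -21), UW = (66, -56).
If collinear, UW would be a scalar multiple of UV. But (26)·(-56) ≠ (-21)·(66) (difference -70), so they are not parallel; the points are not collinear.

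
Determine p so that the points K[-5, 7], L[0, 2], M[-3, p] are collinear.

5

Collinearity: (M − K) must be parallel to (L − K) = (5, -5).
Cross-multiplying the components: (p − 7)·(5) = (2)·(-5).
Solving gives p = 5.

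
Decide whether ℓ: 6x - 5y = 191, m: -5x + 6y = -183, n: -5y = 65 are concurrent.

Intersecting ℓ and m: solving the 2×2 system gives (x, y) = (21, -13).
Substitute into n: (0)(21) + (-5)(-13) = 65.
This equals 65, so (21, -13) lies on all three lines and they are concurrent.

Yes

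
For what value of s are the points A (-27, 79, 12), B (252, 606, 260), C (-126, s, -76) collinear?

-108

Direction AB = (279, 527, 248). From the x-coordinate of C, the parameter along the line is τ = (-126 − (-27))/279 = -11/31.
Then s = 79 + (-11/31)·(527) = -108.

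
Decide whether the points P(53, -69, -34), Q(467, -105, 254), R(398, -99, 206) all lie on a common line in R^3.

Yes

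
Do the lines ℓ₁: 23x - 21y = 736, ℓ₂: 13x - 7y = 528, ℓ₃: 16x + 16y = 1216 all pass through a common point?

Yes

Lines aᵢx + bᵢy = cᵢ with pairwise distinct directions are concurrent exactly when det[aᵢ bᵢ cᵢ] = 0.
Here the determinant is 0.
It vanishes, so the lines are concurrent at (53, 23).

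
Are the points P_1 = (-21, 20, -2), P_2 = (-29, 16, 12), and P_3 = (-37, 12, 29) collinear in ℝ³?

P_1P_2 = (-8, -4, 14), P_1P_3 = (-16, -8, 31).
Comparing components 2 and 3: (-4)(31) − (14)(-8) = -12 ≠ 0, so P_1P_2 and P_1P_3 are not parallel and the points are not collinear.

No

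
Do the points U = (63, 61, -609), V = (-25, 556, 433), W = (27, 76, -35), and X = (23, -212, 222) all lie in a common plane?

No

The four points are coplanar iff the 3×3 determinant with rows UV, UW, UX is zero.
Rows: (-88, 495, 1042), (-36, 15, 574), (-40, -273, 831).
Expanding along the first row: (-88)(169167) − (495)(-6956) + (1042)(10428) = -577500.
Nonzero ⇒ not coplanar.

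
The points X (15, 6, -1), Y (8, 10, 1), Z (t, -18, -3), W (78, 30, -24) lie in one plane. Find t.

27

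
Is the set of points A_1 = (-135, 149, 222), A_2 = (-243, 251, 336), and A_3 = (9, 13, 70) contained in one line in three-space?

A_1A_2 = (-108, 102, 114), A_1A_3 = (144, -136, -152).
A_1A_2 × A_1A_3 = (0, 0, 0).
The cross product vanishes, so the three points are collinear.

Yes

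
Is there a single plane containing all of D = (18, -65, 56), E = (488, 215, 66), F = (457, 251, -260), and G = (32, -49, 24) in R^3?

No

A normal to the plane through D, E, F is n = DE × DF = (-91640, 152910, 25600).
The plane has equation n·P = -10155070. For G: n·G = -9810670.
-9810670 ≠ -10155070, so G is off the plane.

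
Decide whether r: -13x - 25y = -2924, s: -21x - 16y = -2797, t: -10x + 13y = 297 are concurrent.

Intersecting r and s: solving the 2×2 system gives (x, y) = (73, 79).
Substitute into t: (-10)(73) + (13)(79) = 297.
This equals 297, so (73, 79) lies on all three lines and they are concurrent.

Yes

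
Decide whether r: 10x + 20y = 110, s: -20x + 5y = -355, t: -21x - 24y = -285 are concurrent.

Yes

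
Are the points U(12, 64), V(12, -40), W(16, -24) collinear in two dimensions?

UV = (0, -104), UW = (4, -88).
det[UV; UW] = (0)(-88) − (-104)(4) = 416.
The determinant is nonzero, so they are not collinear.

No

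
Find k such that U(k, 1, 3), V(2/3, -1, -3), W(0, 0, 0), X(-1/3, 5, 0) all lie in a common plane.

-2/3

Coplanarity ⇔ det[UV; UW; UX] = 0.
Expanding, this is linear in k: (15)k + (10) = 0.
So k = -2/3.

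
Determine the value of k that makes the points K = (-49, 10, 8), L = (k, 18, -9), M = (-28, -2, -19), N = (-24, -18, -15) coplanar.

Normal to plane KMN: n = (-480, -192, -288); plane equation n·P = 19296.
Requiring n·L = 19296: (-480)k + (-864) = 19296.
So k = -42.

-42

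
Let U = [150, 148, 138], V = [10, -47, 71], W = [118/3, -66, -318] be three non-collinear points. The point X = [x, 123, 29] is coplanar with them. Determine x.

430/3

A normal to the plane is n = UV × UW = (74582, -169276/3, 8380).
X lies in the plane iff n · UX = 0.
This gives (74582)x + (-32070260/3) = 0, so x = 430/3.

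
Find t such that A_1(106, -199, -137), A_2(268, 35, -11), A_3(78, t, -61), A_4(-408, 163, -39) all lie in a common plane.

-45/2

Normal to plane A_1A_2A_4: n = (-22680, -80640, 178920); plane equation n·P = -10868760.
Requiring n·A_3 = -10868760: (-80640)t + (-12683160) = -10868760.
So t = -45/2.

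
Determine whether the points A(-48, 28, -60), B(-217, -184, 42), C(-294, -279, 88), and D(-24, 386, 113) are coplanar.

The four points are coplanar iff the 3×3 determinant with rows AB, AC, AD is zero.
Rows: (-169, -212, 102), (-246, -307, 148), (24, 358, 173).
Expanding along the first row: (-169)(-106095) − (-212)(-46110) + (102)(-80700) = -76665.
Nonzero ⇒ not coplanar.

No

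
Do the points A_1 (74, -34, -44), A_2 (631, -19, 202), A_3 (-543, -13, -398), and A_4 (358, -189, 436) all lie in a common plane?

No

A normal to the plane through A_1, A_2, A_3 is n = A_1A_2 × A_1A_3 = (-10476, 45396, 20952).
The plane has equation n·P = -3240576. For A_4: n·A_4 = -3195180.
-3195180 ≠ -3240576, so A_4 is off the plane.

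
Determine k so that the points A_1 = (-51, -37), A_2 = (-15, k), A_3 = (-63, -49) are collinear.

-1

Collinearity: (A_2 − A_1) must be parallel to (A_3 − A_1) = (-12, -12).
Cross-multiplying the components: (k − (-37))·(-12) = (36)·(-12).
Solving gives k = -1.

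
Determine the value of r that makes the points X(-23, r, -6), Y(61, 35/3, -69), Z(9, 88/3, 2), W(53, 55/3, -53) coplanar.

0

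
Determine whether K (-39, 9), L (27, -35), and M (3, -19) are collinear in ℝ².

Yes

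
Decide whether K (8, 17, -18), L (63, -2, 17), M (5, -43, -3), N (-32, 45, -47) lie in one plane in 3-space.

No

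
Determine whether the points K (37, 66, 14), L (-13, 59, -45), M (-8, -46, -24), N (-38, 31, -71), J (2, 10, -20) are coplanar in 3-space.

Yes

The plane through K, L, M has normal n = KL × KM = (-6342, 755, 5285) and equation n·P = -110834.
Checking the remaining points: n·N = -110834, n·J = -110834.
All equal -110834, so all 5 points lie in one plane.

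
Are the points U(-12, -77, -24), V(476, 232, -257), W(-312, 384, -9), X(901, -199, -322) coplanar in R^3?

Yes

The four points are coplanar iff the 3×3 determinant with rows UV, UW, UX is zero.
Rows: (488, 309, -233), (-300, 461, 15), (913, -122, -298).
Expanding along the first row: (488)(-135548) − (309)(75705) + (-233)(-384293) = 0.
Zero determinant ⇒ coplanar.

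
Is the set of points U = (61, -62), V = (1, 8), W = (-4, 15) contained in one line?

UV = (-60, 70), UW = (-65, 77).
If collinear, UW would be a scalar multiple of UV. But (-60)·(77) ≠ (70)·(-65) (difference -70), so they are not parallel; the points are not collinear.

No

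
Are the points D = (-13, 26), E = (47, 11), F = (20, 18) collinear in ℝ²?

No

DE = (60, -15), DF = (33, -8).
If collinear, DF would be a scalar multiple of DE. But (60)·(-8) ≠ (-15)·(33) (difference 15), so they are not parallel; the points are not collinear.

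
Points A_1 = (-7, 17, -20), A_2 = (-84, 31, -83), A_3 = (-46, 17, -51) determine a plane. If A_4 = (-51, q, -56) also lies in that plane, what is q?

25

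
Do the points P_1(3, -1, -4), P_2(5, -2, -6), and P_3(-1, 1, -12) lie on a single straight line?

P_1P_2 = (2, -1, -2), P_1P_3 = (-4, 2, -8).
Comparing components 2 and 3: (-1)(-8) − (-2)(2) = 12 ≠ 0, so P_1P_2 and P_1P_3 are not parallel and the points are not collinear.

No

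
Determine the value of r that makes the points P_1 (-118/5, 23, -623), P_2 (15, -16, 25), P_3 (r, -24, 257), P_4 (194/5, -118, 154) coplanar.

Coplanarity ⇔ det[P_1P_2; P_1P_3; P_1P_4] = 0.
Expanding, this is linear in r: (-61065)r + (1697607) = 0.
So r = 139/5.

139/5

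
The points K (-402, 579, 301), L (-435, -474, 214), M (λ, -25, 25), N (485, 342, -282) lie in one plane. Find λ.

Coplanarity ⇔ det[KL; KM; KN] = 0.
Expanding, this is linear in λ: (-593280)λ + (-36783360) = 0.
So λ = -62.

-62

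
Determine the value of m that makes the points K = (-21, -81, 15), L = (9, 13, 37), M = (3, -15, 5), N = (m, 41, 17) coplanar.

The points are coplanar iff KL · (KM × KN) = 0.
Expanding, this is linear in m: (-2392)m + (50232) = 0.
So m = 21.

21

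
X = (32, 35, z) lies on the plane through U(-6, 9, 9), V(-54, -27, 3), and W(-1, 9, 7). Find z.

A normal to the plane is n = UV × UW = (72, -126, 180).
X lies in the plane iff n · UX = 0.
This gives (180)z + (-2160) = 0, so z = 12.

12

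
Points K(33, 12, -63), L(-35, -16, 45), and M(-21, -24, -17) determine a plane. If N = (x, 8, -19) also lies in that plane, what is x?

13

The plane through K, L, M has equation 2600x − 2704y + 936z = -5616.
Substituting N: (2600)x + (-39416) = -5616, so x = 13.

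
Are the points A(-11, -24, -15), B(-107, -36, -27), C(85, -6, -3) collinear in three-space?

No

AB = (-96, -12, -12), AC = (96, 18, 12).
AB × AC = (72, 0, -576).
The cross product is nonzero, so the points do not lie on one line.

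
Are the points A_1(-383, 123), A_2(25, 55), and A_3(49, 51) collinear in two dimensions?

Yes

A_1A_2 = (408, -68), A_1A_3 = (432, -72).
det[A_1A_2; A_1A_3] = (408)(-72) − (-68)(432) = 0.
The determinant is zero, so the points are collinear.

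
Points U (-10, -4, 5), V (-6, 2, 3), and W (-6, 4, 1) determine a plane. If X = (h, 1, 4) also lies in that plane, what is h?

-6

A normal to the plane is n = UV × UW = (-8, 8, 8).
X lies in the plane iff n · UX = 0.
This gives (-8)h + (-48) = 0, so h = -6.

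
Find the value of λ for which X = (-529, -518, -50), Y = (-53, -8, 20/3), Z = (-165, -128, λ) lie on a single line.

Direction XY = (476, 510, 170/3). From the x-coordinate of Z, the parameter along the line is τ = (-165 − (-529))/476 = 13/17.
Then λ = (-50) + 13/17·(170/3) = -20/3.

-20/3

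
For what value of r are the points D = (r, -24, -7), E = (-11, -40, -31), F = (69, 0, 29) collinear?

Direction EF = (80, 40, 60). From the y-coordinate of D, the parameter along the line is τ = (-24 − (-40))/40 = 2/5.
Then r = (-11) + 2/5·(80) = 21.

21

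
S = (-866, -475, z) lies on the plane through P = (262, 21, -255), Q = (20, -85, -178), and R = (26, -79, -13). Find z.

9

The plane through P, Q, R has equation −17952x + 40392y − 816z = -3647112.
Substituting S: (-816)z + (-3639768) = -3647112, so z = 9.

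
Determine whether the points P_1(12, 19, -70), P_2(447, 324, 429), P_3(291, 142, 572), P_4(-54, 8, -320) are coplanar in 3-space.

No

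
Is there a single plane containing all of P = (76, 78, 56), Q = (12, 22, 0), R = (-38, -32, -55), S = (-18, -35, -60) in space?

A normal to the plane through P, Q, R is n = PQ × PR = (56, -720, 656).
The plane has equation n·X = -15168. For S: n·S = -15168.
Equal, so S lies in the plane and all four are coplanar.

Yes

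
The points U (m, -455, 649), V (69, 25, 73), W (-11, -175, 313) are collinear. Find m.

Collinearity requires UV × UW = 0; each component is linear in m.
The y-component gives (240)m + (29520) = 0, so m = -123.
The remaining components then also vanish.

-123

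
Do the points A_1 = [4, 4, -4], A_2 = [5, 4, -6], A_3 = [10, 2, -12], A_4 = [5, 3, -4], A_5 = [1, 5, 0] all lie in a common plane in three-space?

Yes

The plane through A_1, A_2, A_3 has normal n = A_1A_2 × A_1A_3 = (-4, -4, -2) and equation n·P = -24.
Checking the remaining points: n·A_4 = -24, n·A_5 = -24.
All equal -24, so all 5 points lie in one plane.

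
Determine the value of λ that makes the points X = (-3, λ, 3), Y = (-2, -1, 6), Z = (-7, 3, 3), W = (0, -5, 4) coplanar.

The points are coplanar iff XY · (XZ × XW) = 0.
Expanding, this is linear in λ: (16)λ + (32) = 0.
So λ = -2.

-2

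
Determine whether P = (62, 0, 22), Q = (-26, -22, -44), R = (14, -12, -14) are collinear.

PQ = (-88, -22, -66), PR = (-48, -12, -36).
Each component of PR is 6/11 times the corresponding component of PQ, so PR = 6/11·PQ and the points are collinear.

Yes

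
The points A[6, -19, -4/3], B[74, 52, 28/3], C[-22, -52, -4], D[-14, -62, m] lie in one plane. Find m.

17/3

Normal to plane ABC: n = (488/3, -352/3, -256); plane equation n·P = 10640/3.
Requiring n·D = 10640/3: (-256)m + (14992/3) = 10640/3.
So m = 17/3.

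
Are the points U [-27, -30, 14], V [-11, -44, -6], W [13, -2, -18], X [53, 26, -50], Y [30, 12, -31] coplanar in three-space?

Yes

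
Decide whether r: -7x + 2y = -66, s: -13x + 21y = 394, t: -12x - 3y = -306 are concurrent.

Lines aᵢx + bᵢy = cᵢ with pairwise distinct directions are concurrent exactly when det[aᵢ bᵢ cᵢ] = 0.
Here the determinant is 90.
Nonzero, so no common point exists.

No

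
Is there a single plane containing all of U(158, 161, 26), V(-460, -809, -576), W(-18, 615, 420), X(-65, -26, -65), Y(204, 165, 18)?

The plane through U, V, W has normal n = UV × UW = (-108872, 349444, -451292) and equation n·P = 27325116.
Checking the remaining points: n·X = 27325116, n·Y = 27325116.
All equal 27325116, so all 5 points lie in one plane.

Yes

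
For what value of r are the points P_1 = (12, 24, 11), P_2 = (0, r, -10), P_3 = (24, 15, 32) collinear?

33

Direction P_1P_3 = (12, -9, 21). From the x-coordinate of P_2, the parameter along the line is τ = (0 − 12)/12 = -1.
Then r = 24 + (-1)·(-9) = 33.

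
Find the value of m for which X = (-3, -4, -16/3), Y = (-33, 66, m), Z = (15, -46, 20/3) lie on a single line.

-76/3

Direction XZ = (18, -42, 12). From the x-coordinate of Y, the parameter along the line is τ = (-33 − (-3))/18 = -5/3.
Then m = (-16/3) + (-5/3)·(12) = -76/3.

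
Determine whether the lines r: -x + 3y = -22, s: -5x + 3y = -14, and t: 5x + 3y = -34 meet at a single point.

Intersecting r and s: solving the 2×2 system gives (x, y) = (-2, -8).
Substitute into t: (5)(-2) + (3)(-8) = -34.
This equals -34, so (-2, -8) lies on all three lines and they are concurrent.

Yes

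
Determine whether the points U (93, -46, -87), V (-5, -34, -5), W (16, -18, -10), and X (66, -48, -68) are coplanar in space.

Yes

The four points are coplanar iff the 3×3 determinant with rows UV, UW, UX is zero.
Rows: (-98, 12, 82), (-77, 28, 77), (-27, -2, 19).
Expanding along the first row: (-98)(686) − (12)(616) + (82)(910) = 0.
Zero determinant ⇒ coplanar.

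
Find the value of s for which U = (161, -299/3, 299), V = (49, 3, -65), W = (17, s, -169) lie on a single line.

97/3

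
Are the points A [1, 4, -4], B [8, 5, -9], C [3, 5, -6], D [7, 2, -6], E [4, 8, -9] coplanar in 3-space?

The plane through A, B, C has normal n = AB × AC = (3, 4, 5) and equation n·P = -1.
Checking the remaining points: n·D = -1, n·E = -1.
All equal -1, so all 5 points lie in one plane.

Yes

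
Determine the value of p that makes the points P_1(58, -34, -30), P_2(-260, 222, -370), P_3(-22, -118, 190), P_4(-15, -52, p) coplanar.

The points are coplanar iff P_1P_2 · (P_1P_3 × P_1P_4) = 0.
Expanding, this is linear in p: (47192)p + (-2359600) = 0.
So p = 50.

50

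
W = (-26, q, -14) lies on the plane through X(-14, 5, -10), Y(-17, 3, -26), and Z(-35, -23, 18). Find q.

The plane through X, Y, Z has equation −504x + 420y + 42z = 8736.
Substituting W: (420)q + (12516) = 8736, so q = -9.

-9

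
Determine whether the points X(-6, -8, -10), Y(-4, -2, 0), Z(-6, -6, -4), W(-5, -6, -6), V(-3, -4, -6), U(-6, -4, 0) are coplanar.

No

The plane through X, Y, Z has normal n = XY × XZ = (16, -12, 4) and equation n·P = -40.
Checking the remaining points: n·W = -32, n·V = -24, n·U = -48.
Since n·W = -32 ≠ -40, W is off the plane and the points are not all coplanar.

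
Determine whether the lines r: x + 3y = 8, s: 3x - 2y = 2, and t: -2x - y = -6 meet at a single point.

Yes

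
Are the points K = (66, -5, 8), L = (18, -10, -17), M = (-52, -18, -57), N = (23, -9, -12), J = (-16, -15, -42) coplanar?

Yes

The plane through K, L, M has normal n = KL × KM = (0, -170, 34) and equation n·P = 1122.
Checking the remaining points: n·N = 1122, n·J = 1122.
All equal 1122, so all 5 points lie in one plane.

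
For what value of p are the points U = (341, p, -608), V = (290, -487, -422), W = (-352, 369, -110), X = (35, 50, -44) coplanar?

-680

Coplanarity ⇔ det[UV; UW; UX] = 0.
Expanding, this is linear in p: (-163116)p + (-110918880) = 0.
So p = -680.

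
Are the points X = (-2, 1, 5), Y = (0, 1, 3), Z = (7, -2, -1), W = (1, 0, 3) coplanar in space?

Yes

The four points are coplanar iff the 3×3 determinant with rows XY, XZ, XW is zero.
Rows: (2, 0, -2), (9, -3, -6), (3, -1, -2).
Expanding along the first row: (2)(0) − (0)(0) + (-2)(0) = 0.
Zero determinant ⇒ coplanar.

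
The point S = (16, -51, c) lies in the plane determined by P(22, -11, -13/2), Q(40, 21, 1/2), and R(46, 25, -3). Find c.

-69/2

A normal to the plane is n = PQ × PR = (-140, 105, -120).
S lies in the plane iff n · PS = 0.
This gives (-120)c + (-4140) = 0, so c = -69/2.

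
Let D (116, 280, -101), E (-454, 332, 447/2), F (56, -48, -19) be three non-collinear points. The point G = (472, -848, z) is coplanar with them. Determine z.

-293/2

A normal to the plane is n = DE × DF = (110700, 27270, 190080).
G lies in the plane iff n · DG = 0.
This gives (190080)z + (27846720) = 0, so z = -293/2.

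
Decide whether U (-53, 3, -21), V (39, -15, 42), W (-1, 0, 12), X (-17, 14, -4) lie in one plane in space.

A normal to the plane through U, V, W is n = UV × UW = (-405, 240, 660).
The plane has equation n·P = 8325. For X: n·X = 7605.
7605 ≠ 8325, so X is off the plane.

No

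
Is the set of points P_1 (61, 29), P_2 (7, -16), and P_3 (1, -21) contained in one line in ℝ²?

Yes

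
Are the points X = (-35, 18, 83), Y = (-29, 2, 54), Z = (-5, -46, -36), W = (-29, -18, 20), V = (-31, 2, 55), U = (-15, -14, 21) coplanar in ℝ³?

The plane through X, Y, Z has normal n = XY × XZ = (48, -156, 96) and equation n·P = 3480.
Checking the remaining points: n·W = 3336, n·V = 3480, n·U = 3480.
Since n·W = 3336 ≠ 3480, W is off the plane and the points are not all coplanar.

No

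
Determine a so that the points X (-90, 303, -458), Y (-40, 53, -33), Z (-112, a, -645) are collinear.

413

Direction XY = (50, -250, 425). From the x-coordinate of Z, the parameter along the line is τ = (-112 − (-90))/50 = -11/25.
Then a = 303 + (-11/25)·(-250) = 413.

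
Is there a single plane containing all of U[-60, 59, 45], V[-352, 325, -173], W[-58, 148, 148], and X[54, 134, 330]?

Yes

A normal to the plane through U, V, W is n = UV × UW = (46800, 29640, -26520).
The plane has equation n·P = -2252640. For X: n·X = -2252640.
Equal, so X lies in the plane and all four are coplanar.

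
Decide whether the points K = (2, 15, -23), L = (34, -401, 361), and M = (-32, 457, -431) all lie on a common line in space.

Yes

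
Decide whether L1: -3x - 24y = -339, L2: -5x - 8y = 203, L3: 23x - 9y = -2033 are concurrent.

Yes

Lines aᵢx + bᵢy = cᵢ with pairwise distinct directions are concurrent exactly when det[aᵢ bᵢ cᵢ] = 0.
Here the determinant is 0.
It vanishes, so the lines are concurrent at (-79, 24).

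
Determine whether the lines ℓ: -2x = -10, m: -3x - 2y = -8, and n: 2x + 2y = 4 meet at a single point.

No

Intersecting ℓ and m: solving the 2×2 system gives (x, y) = (5, -7/2).
Substitute into n: (2)(5) + (2)(-7/2) = 3.
But n requires 4 ≠ 3, so the three lines have no common point.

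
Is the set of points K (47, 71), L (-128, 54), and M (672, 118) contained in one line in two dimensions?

No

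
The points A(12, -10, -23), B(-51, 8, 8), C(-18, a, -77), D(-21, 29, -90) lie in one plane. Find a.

The points are coplanar iff AB · (AC × AD) = 0.
Expanding, this is linear in a: (5244)a + (-120612) = 0.
So a = 23.

23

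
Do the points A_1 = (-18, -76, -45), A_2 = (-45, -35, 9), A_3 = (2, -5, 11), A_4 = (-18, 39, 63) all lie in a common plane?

A normal to the plane through A_1, A_2, A_3 is n = A_1A_2 × A_1A_3 = (-1538, 2592, -2737).
The plane has equation n·P = -46143. For A_4: n·A_4 = -43659.
-43659 ≠ -46143, so A_4 is off the plane.

No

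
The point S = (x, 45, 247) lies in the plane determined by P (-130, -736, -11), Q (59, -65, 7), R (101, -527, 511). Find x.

169

Coplanarity requires PQ · (PR × PS) = 0.
PQ = (189, 671, 18), PR = (231, 209, 522); the triple product is linear in x with coefficient 346500 and constant term -58558500.
Setting it to zero: x = 169.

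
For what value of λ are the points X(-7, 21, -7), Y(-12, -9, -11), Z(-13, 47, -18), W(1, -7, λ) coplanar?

Normal to plane XYZ: n = (434, -31, -310); plane equation n·P = -1519.
Requiring n·W = -1519: (-310)λ + (651) = -1519.
So λ = 7.

7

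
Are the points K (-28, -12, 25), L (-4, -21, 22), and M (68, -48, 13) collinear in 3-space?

Yes

KL = (24, -9, -3), KM = (96, -36, -12).
KL × KM = (0, 0, 0).
The cross product vanishes, so the three points are collinear.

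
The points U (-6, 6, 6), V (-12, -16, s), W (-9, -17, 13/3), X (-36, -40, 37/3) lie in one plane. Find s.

Coplanarity ⇔ det[UV; UW; UX] = 0.
Expanding, this is linear in s: (-552)s + (3128) = 0.
So s = 17/3.

17/3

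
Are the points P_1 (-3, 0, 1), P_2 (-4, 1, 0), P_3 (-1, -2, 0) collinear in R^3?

P_1P_2 = (-1, 1, -1), P_1P_3 = (2, -2, -1).
P_1P_2 × P_1P_3 = (-3, -3, 0).
The cross product is nonzero, so the points do not lie on one line.

No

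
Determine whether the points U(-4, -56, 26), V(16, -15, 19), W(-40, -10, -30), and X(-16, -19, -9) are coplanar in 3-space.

No

The four points are coplanar iff the 3×3 determinant with rows UV, UW, UX is zero.
Rows: (20, 41, -7), (-36, 46, -56), (-12, 37, -35).
Expanding along the first row: (20)(462) − (41)(588) + (-7)(-780) = -9408.
Nonzero ⇒ not coplanar.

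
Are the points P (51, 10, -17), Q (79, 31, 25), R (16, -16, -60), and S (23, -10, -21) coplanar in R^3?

The four points are coplanar iff the 3×3 determinant with rows PQ, PR, PS is zero.
Rows: (28, 21, 42), (-35, -26, -43), (-28, -20, -4).
Expanding along the first row: (28)(-756) − (21)(-1064) + (42)(-28) = 0.
Zero determinant ⇒ coplanar.

Yes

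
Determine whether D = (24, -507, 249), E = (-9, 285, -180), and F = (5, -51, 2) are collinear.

DE = (-33, 792, -429), DF = (-19, 456, -247).
Each component of DF is 19/33 times the corresponding component of DE, so DF = 19/33·DE and the points are collinear.

Yes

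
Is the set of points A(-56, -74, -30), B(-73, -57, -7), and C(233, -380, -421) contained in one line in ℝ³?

AB = (-17, 17, 23), AC = (289, -306, -391).
Comparing components 2 and 3: (17)(-391) − (23)(-306) = 391 ≠ 0, so AB and AC are not parallel and the points are not collinear.

No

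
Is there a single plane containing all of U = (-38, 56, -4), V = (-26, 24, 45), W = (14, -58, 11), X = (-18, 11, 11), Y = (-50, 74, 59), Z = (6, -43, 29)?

Yes

The plane through U, V, W has normal n = UV × UW = (5106, 2368, 296) and equation n·P = -62604.
Checking the remaining points: n·X = -62604, n·Y = -62604, n·Z = -62604.
All equal -62604, so all 6 points lie in one plane.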